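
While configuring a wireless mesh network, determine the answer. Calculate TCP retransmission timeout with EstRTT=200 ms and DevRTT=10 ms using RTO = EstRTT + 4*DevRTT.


Given: EstRTT = 200 ms, DevRTT = 10 ms
Timeout = EstRTT + 4 * DevRTT
4 * DevRTT = 4 * 10 = 40
Timeout = 200 + 40 = 240 ms

240


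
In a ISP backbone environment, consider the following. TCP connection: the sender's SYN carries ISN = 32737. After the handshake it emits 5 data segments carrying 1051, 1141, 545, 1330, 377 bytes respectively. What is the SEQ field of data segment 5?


The SYN occupies sequence number ISN = 32737, so the first data byte is ISN + 1 = 32738.
SEQ of data segment i = (ISN + 1) + sum of payload sizes of segments 1..i-1.
Segment 1: SEQ = 32738, payload = 1051 bytes
Segment 2: SEQ = 33789, payload = 1141 bytes
Segment 3: SEQ = 34930, payload = 545 bytes
Segment 4: SEQ = 35475, payload = 1330 bytes
Segment 5: SEQ = 36805, payload = 377 bytes
SEQ of segment 5 = 32738 + 1051 + 1141 + 545 + 1330 = 36805

36805


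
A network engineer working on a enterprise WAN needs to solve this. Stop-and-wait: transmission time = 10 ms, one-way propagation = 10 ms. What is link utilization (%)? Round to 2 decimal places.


Given: Ttrans = 10 ms, Tprop = 10 ms
RTT = 2 * Tprop = 2 * 10 = 20 ms
U = Ttrans / (Ttrans + RTT)
U = 10 / (10 + 20)
U = 10 / 30 = 0.333333
U% = 33.33%

33.33


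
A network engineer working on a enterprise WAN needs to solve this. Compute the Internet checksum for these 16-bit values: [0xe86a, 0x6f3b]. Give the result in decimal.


Given words: [0xe86a, 0x6f3b]
Step 1: Sum all words
Raw sum = 59498 + 28475 = 87973
Step 2: Fold carry: (22437 + 1) = 22438
One's complement = ~22438 & 0xFFFF = 43097

43097


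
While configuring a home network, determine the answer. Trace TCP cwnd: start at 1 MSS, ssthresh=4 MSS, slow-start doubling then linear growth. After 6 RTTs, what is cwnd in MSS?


RTT 0: cwnd = 1 MSS (initial)
RTT 1: cwnd = 2 MSS (slow start, doubled)
RTT 2: cwnd = 4 MSS (slow start, doubled)
RTT 3: cwnd = 5 MSS (congestion avoidance, +1)
RTT 4: cwnd = 6 MSS (congestion avoidance, +1)
RTT 5: cwnd = 7 MSS (congestion avoidance, +1)
RTT 6: cwnd = 8 MSS (congestion avoidance, +1)

8


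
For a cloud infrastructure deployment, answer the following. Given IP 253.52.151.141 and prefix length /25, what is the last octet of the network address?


Given: IP = 253.52.151.141, prefix = /25
Subnet mask = 255.255.255.128
Last octet of IP: 141
Last octet of mask: 128
Network last octet = 141 AND 128 = 128

128


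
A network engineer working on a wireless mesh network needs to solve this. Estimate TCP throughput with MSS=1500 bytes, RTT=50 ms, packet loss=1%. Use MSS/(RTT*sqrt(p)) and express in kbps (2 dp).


Given: MSS = 1500 bytes, RTT = 50 ms, loss = 1%
RTT in seconds = 50 / 1000 = 0.05
Loss rate = 1% = 0.01
sqrt(loss) = sqrt(0.01) = 0.1
Throughput (bytes/s) = 1500 / (0.05 * 0.1) = 300000.0000
Throughput (kbps) = 300000.0000 * 8 / 1000 = 2400.000000 -> 2400.00 kbps (2 dp)

2400.00


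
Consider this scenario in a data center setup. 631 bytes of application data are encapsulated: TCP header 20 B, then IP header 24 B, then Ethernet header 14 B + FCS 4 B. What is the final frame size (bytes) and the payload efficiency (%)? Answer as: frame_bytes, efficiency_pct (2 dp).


TCP segment = 631 + 20 = 651 B
IP packet = 651 + 24 = 675 B
Ethernet frame = 675 + 14 + 4 = 693 B
Efficiency = app / frame = 631 / 693 = 0.910534 = 91.0534% -> 91.05% (2 dp)

693, 91.05


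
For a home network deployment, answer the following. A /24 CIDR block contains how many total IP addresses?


Given: CIDR prefix /24
Host bits = 32 - 24 = 8
Total addresses = 2^8 = 256

256


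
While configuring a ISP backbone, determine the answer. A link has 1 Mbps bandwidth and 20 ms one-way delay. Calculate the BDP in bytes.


Given: bandwidth = 1 Mbps, delay = 20 ms
BDP in bits = 1 * 10^6 * 20 / 1000
BDP in bits = 20000
BDP in bytes = 20000 / 8 = 2500

2500


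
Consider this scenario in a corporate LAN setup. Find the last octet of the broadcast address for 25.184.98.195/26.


Given: IP = 25.184.98.195, prefix = /26
Host bits = 32 - 26 = 6
Network last octet = 195 AND mask = 192
Host part size = 2^6 - 1 = 63
Broadcast last octet = 192 OR 63 = 255

255


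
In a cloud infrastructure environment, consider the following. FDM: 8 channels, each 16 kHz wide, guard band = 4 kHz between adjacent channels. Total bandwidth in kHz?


Given: 8 channels, 16 kHz each, guard = 4 kHz
Channel bandwidth = 8 * 16 = 128 kHz
Guard bands = 7 gaps * 4 kHz = 28 kHz
Total = 128 + 28 = 156 kHz

156


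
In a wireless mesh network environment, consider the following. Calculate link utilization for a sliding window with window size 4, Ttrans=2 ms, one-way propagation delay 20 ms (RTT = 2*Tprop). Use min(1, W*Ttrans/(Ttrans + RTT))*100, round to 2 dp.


Given: W = 4, Ttrans = 2 ms, RTT = 40 ms (= 2 * Tprop, Tprop = 20 ms)
Cycle time = Ttrans + RTT = 2 + 40 = 42 ms (first packet sent until its ACK returns)
W * Ttrans = 4 * 2 = 8 ms of sending per cycle
W * Ttrans / (Ttrans + RTT) = 8 / 42 = 0.190476
U = min(1, 0.190476) = 0.190476
U% = 19.05%

19.05


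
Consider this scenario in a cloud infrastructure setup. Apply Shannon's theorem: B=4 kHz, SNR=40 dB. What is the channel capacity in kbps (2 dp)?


Given: B = 4 kHz, SNR = 40 dB
SNR linear = 10^(40/10) = 10000
1 + SNR = 10001
log2(10001) = 13.2878566418
C = 4 * 1000 * 13.2878566418 = 53151.4266 bps
C = 53.151427 kbps -> 53.15 kbps (2 dp)

53.15


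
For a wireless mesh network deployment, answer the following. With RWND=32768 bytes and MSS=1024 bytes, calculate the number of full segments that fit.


Given: RWND = 32768 bytes, MSS = 1024 bytes
Full segments = floor(RWND / MSS)
Full segments = floor(32768 / 1024)
Full segments = floor(32.0) = 32

32


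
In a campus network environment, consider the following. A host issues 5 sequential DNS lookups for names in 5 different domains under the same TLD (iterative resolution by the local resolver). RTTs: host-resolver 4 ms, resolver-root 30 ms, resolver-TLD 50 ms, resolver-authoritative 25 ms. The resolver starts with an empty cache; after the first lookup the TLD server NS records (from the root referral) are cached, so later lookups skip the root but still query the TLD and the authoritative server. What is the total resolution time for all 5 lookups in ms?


Lookup 1 (cold cache): local + root + TLD + auth = 4 + 30 + 50 + 25 = 109 ms
Lookups 2..5 (TLD NS cached -> skip root; new domain -> still ask TLD and auth): local + TLD + auth = 4 + 50 + 25 = 79 ms each
Remaining 4 lookups: 4 * 79 = 316 ms
Total = 109 + 316 = 425 ms

425


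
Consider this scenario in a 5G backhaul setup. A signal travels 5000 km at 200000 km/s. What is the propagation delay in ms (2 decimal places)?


Given: distance = 5000 km, speed = 200000 km/s
Delay = distance / speed = 5000 / 200000 seconds
Delay in ms = 5000 * 1000 / 200000
Delay = 25.0000 ms
Rounded to 2 dp = 25.00 ms

25.00


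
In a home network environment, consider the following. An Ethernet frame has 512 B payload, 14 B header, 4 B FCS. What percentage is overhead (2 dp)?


Given: payload = 512 B, header = 14 B, trailer = 4 B
Overhead bytes = header + trailer = 14 + 4 = 18
Total frame = payload + overhead = 512 + 18 = 530
Overhead % = 18 / 530 * 100 = 3.3962% -> 3.40% (2 dp)

3.40


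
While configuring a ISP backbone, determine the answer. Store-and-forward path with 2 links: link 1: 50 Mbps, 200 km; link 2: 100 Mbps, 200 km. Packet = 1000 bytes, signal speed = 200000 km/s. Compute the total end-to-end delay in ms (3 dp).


Packet = 1000 bytes = 8000 bits. Store-and-forward: sum (t_trans + t_prop) per link.
Link 1: t_trans = 8000/(50*10^6) s = 0.1600 ms; t_prop = 200/200000 s = 1.0000 ms; subtotal = 1.1600 ms
Link 2: t_trans = 8000/(100*10^6) s = 0.0800 ms; t_prop = 200/200000 s = 1.0000 ms; subtotal = 1.0800 ms
End-to-end = 1.1600 + 1.0800 = 2.2400 ms -> 2.240 ms (3 dp)

2.240


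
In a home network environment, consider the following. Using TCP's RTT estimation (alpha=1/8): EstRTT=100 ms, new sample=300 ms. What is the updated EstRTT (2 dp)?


Given: EstRTT = 100 ms, SampleRTT = 300 ms, alpha = 1/8
New EstRTT = (1 - alpha) * EstRTT + alpha * SampleRTT
(7/8) * 100 = 87.5
(1/8) * 300 = 37.5
New EstRTT = 87.5 + 37.5 = 125 ms -> 125.00 ms (2 dp)

125.00


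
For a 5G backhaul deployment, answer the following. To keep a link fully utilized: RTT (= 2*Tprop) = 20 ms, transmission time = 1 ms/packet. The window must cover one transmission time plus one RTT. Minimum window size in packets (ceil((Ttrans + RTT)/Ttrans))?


Given: Ttrans = 1 ms, RTT = 20 ms (= 2 * Tprop, Tprop = 10 ms)
Time until first ACK returns = Ttrans + RTT = 1 + 20 = 21 ms
Need W * Ttrans >= Ttrans + RTT  ->  W >= (Ttrans + RTT) / Ttrans
(Ttrans + RTT) / Ttrans = 21 / 1 = 21
W_min = ceil(21) = 21

21


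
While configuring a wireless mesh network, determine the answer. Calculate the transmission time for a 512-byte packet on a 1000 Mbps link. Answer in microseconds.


Given: packet = 512 bytes, bandwidth = 1000 Mbps
Packet in bits = 512 * 8 = 4096 bits
Bandwidth = 1000 * 10^6 = 1000000000 bps
Time = 4096 / 1000000000 seconds
Time in us = 4096 * 10^6 / 1000000000 = 4.096

4.096


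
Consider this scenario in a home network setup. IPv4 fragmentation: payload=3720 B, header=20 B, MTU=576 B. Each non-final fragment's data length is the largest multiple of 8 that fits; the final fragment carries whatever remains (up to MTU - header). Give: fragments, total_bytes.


Max data per non-final fragment = floor((MTU - header)/8)*8 = floor((576 - 20)/8)*8 = floor(556/8)*8 = 552 B
Final fragment needs no 8-byte alignment: it can carry up to MTU - header = 556 B
Non-final fragments needed = ceil((payload - 556) / 552) = ceil(3164/552) = ceil(5.7319) = 6
Number of fragments = 6 + 1 = 7
Fragment sizes (data): 6 * 552 B + 408 B (last, 408 <= 556 OK)
Total bytes sent = payload + n_frags * header = 3720 + 7*20 = 3720 + 140 = 3860 B

7, 3860


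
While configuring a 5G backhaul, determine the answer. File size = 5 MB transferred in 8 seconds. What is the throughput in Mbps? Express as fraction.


Given: file = 5 MB, time = 8 s
File in Mb = 5 * 8 = 40 Mb
Throughput = 40 / 8 Mbps
Throughput = 5 Mbps

5


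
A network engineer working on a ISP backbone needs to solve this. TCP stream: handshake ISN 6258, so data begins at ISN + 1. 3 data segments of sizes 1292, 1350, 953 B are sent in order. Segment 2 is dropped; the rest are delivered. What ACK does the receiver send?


SYN uses sequence number 6258; first data byte = ISN + 1 = 6259.
Segment 1: SEQ = 6259, len = 1292 B, covers [6259, 7550]
Segment 2: SEQ = 7551, len = 1350 B, covers [7551, 8900] [LOST]
Segment 3: SEQ = 8901, len = 953 B, covers [8901, 9853]
In-order data received: bytes [6259, 7550] (segments 1..1).
Segment 2 missing -> gap begins at byte 7551; later segments buffered out of order.
Cumulative ACK = next expected in-order byte = 6259 + 1292 = 7551

7551


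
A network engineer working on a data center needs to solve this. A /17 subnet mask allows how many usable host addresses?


Given: subnet mask /17
Host bits = 32 - 17 = 15
Total addresses = 2^15 = 32768
Usable hosts = 32768 - 2 (network + broadcast) = 32766

32766


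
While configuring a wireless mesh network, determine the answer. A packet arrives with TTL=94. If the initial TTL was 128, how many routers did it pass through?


Given: initial TTL = 128, received TTL = 94
Hops = initial TTL - received TTL
Hops = 128 - 94 = 34

34


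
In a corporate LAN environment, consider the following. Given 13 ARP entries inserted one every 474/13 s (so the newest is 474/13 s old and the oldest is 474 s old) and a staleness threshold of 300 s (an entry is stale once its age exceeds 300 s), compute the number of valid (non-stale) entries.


Ages are k * 474/13 s for k = 1..13 (spacing = 36.4615 s).
Entry k is valid iff k * 474/13 <= 300 iff k <= 13 * 300 / 474 = 8.2278
n_valid = floor(8.2278) = 8
(n_stale = 13 - 8 = 5)

8


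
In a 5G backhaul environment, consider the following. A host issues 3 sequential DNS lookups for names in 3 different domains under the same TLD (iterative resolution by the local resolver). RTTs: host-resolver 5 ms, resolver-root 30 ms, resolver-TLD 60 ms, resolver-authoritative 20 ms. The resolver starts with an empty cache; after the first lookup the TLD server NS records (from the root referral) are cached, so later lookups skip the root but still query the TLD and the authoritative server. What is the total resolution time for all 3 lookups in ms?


Lookup 1 (cold cache): local + root + TLD + auth = 5 + 30 + 60 + 20 = 115 ms
Lookups 2..3 (TLD NS cached -> skip root; new domain -> still ask TLD and auth): local + TLD + auth = 5 + 60 + 20 = 85 ms each
Remaining 2 lookups: 2 * 85 = 170 ms
Total = 115 + 170 = 285 ms

285


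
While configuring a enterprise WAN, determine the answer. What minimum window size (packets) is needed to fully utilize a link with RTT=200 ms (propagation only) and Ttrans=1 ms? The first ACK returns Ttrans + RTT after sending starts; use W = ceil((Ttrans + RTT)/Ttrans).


Given: Ttrans = 1 ms, RTT = 200 ms (= 2 * Tprop, Tprop = 100 ms)
Time until first ACK returns = Ttrans + RTT = 1 + 200 = 201 ms
Need W * Ttrans >= Ttrans + RTT  ->  W >= (Ttrans + RTT) / Ttrans
(Ttrans + RTT) / Ttrans = 201 / 1 = 201
W_min = ceil(201) = 201

201


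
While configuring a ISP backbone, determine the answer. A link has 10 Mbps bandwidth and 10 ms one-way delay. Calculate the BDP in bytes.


Given: bandwidth = 10 Mbps, delay = 10 ms
BDP in bits = 10 * 10^6 * 10 / 1000
BDP in bits = 100000
BDP in bytes = 100000 / 8 = 12500

12500


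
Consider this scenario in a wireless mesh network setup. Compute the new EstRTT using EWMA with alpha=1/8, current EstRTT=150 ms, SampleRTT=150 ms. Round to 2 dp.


Given: EstRTT = 150 ms, SampleRTT = 150 ms, alpha = 1/8
New EstRTT = (1 - alpha) * EstRTT + alpha * SampleRTT
(7/8) * 150 = 131.25
(1/8) * 150 = 18.75
New EstRTT = 131.25 + 18.75 = 150 ms -> 150.00 ms (2 dp)

150.00


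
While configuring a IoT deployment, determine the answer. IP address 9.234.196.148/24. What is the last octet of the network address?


Given: IP = 9.234.196.148, prefix = /24
Subnet mask = 255.255.255.0
Last octet of IP: 148
Last octet of mask: 0
Network last octet = 148 AND 0 = 0

0


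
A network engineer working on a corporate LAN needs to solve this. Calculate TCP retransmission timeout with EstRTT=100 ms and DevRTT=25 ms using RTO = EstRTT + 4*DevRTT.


Given: EstRTT = 100 ms, DevRTT = 25 ms
Timeout = EstRTT + 4 * DevRTT
4 * DevRTT = 4 * 25 = 100
Timeout = 100 + 100 = 200 ms

200


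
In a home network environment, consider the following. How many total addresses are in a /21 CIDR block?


Given: CIDR prefix /21
Host bits = 32 - 21 = 11
Total addresses = 2^11 = 2048

2048


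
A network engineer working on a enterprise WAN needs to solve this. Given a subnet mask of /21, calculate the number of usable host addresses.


Given: subnet mask /21
Host bits = 32 - 21 = 11
Total addresses = 2^11 = 2048
Usable hosts = 2048 - 2 (network + broadcast) = 2046

2046


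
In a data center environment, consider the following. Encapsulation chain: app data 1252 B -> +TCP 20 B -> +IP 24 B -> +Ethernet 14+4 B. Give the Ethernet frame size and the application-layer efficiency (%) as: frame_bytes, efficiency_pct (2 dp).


TCP segment = 1252 + 20 = 1272 B
IP packet = 1272 + 24 = 1296 B
Ethernet frame = 1296 + 14 + 4 = 1314 B
Efficiency = app / frame = 1252 / 1314 = 0.952816 = 95.2816% -> 95.28% (2 dp)

1314, 95.28


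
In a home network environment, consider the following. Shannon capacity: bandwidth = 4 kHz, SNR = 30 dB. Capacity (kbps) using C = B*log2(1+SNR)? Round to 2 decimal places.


Given: B = 4 kHz, SNR = 30 dB
SNR linear = 10^(30/10) = 1000
1 + SNR = 1001
log2(1001) = 9.9672262588
C = 4 * 1000 * 9.9672262588 = 39868.9050 bps
C = 39.868905 kbps -> 39.87 kbps (2 dp)

39.87


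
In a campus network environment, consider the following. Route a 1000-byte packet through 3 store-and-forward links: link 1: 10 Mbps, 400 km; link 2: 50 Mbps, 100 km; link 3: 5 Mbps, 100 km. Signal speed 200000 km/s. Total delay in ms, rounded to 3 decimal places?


Packet = 1000 bytes = 8000 bits. Store-and-forward: sum (t_trans + t_prop) per link.
Link 1: t_trans = 8000/(10*10^6) s = 0.8000 ms; t_prop = 400/200000 s = 2.0000 ms; subtotal = 2.8000 ms
Link 2: t_trans = 8000/(50*10^6) s = 0.1600 ms; t_prop = 100/200000 s = 0.5000 ms; subtotal = 0.6600 ms
Link 3: t_trans = 8000/(5*10^6) s = 1.6000 ms; t_prop = 100/200000 s = 0.5000 ms; subtotal = 2.1000 ms
End-to-end = 2.8000 + 0.6600 + 2.1000 = 5.5600 ms -> 5.560 ms (3 dp)

5.560


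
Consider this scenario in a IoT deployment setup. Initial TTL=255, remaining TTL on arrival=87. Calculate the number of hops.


Given: initial TTL = 255, received TTL = 87
Hops = initial TTL - received TTL
Hops = 255 - 87 = 168

168


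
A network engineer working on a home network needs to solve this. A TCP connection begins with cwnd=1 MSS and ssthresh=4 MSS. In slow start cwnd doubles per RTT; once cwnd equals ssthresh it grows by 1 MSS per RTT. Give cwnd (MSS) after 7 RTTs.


RTT 0: cwnd = 1 MSS (initial)
RTT 1: cwnd = 2 MSS (slow start, doubled)
RTT 2: cwnd = 4 MSS (slow start, doubled)
RTT 3: cwnd = 5 MSS (congestion avoidance, +1)
RTT 4: cwnd = 6 MSS (congestion avoidance, +1)
RTT 5: cwnd = 7 MSS (congestion avoidance, +1)
RTT 6: cwnd = 8 MSS (congestion avoidance, +1)
RTT 7: cwnd = 9 MSS (congestion avoidance, +1)

9


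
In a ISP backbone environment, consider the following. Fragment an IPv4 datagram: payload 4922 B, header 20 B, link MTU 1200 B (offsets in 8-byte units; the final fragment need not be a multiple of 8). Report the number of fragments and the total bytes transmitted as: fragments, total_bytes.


Max data per non-final fragment = floor((MTU - header)/8)*8 = floor((1200 - 20)/8)*8 = floor(1180/8)*8 = 1176 B
Final fragment needs no 8-byte alignment: it can carry up to MTU - header = 1180 B
Non-final fragments needed = ceil((payload - 1180) / 1176) = ceil(3742/1176) = ceil(3.1820) = 4
Number of fragments = 4 + 1 = 5
Fragment sizes (data): 4 * 1176 B + 218 B (last, 218 <= 1180 OK)
Total bytes sent = payload + n_frags * header = 4922 + 5*20 = 4922 + 100 = 5022 B

5, 5022


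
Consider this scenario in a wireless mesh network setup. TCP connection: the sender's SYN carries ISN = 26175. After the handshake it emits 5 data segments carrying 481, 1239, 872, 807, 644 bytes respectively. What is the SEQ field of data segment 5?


The SYN occupies sequence number ISN = 26175, so the first data byte is ISN + 1 = 26176.
SEQ of data segment i = (ISN + 1) + sum of payload sizes of segments 1..i-1.
Segment 1: SEQ = 26176, payload = 481 bytes
Segment 2: SEQ = 26657, payload = 1239 bytes
Segment 3: SEQ = 27896, payload = 872 bytes
Segment 4: SEQ = 28768, payload = 807 bytes
Segment 5: SEQ = 29575, payload = 644 bytes
SEQ of segment 5 = 26176 + 481 + 1239 + 872 + 807 = 29575

29575


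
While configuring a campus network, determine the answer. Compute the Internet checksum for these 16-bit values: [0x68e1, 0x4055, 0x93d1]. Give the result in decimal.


Given words: [0x68e1, 0x4055, 0x93d1]
Step 1: Sum all words
Raw sum = 26849 + 16469 + 37841 = 81159
Step 2: Fold carry: (15623 + 1) = 15624
One's complement = ~15624 & 0xFFFF = 49911

49911


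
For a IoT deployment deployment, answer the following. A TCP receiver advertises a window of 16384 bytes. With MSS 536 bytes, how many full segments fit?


Given: RWND = 16384 bytes, MSS = 536 bytes
Full segments = floor(RWND / MSS)
Full segments = floor(16384 / 536)
Full segments = floor(30.5672) = 30

30


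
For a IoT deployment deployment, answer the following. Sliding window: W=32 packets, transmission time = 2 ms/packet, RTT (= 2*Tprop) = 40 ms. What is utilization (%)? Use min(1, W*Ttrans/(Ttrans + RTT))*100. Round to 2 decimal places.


Given: W = 32, Ttrans = 2 ms, RTT = 40 ms (= 2 * Tprop, Tprop = 20 ms)
Cycle time = Ttrans + RTT = 2 + 40 = 42 ms (first packet sent until its ACK returns)
W * Ttrans = 32 * 2 = 64 ms of sending per cycle
W * Ttrans / (Ttrans + RTT) = 64 / 42 = 1.523810
U = min(1, 1.523810) = 1.000000
U% = 100.00%

100.00


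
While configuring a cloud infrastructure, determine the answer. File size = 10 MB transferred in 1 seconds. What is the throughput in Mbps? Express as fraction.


Given: file = 10 MB, time = 1 s
File in Mb = 10 * 8 = 80 Mb
Throughput = 80 / 1 Mbps
Throughput = 80 Mbps

80


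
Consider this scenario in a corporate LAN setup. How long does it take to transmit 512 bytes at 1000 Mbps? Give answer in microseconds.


Given: packet = 512 bytes, bandwidth = 1000 Mbps
Packet in bits = 512 * 8 = 4096 bits
Bandwidth = 1000 * 10^6 = 1000000000 bps
Time = 4096 / 1000000000 seconds
Time in us = 4096 * 10^6 / 1000000000 = 4.096

4.096


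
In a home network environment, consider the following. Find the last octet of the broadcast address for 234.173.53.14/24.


Given: IP = 234.173.53.14, prefix = /24
Host bits = 32 - 24 = 8
Network last octet = 14 AND mask = 0
Host part size = 2^8 - 1 = 255
Broadcast last octet = 0 OR 255 = 255

255


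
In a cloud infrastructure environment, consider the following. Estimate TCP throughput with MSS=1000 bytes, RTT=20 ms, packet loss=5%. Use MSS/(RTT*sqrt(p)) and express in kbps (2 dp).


Given: MSS = 1000 bytes, RTT = 20 ms, loss = 5%
RTT in seconds = 20 / 1000 = 0.02
Loss rate = 5% = 0.05
sqrt(loss) = sqrt(0.05) = 0.223606797750
Throughput (bytes/s) = 1000 / (0.02 * 0.223606797750) = 223606.7977
Throughput (kbps) = 223606.7977 * 8 / 1000 = 1788.854382 -> 1788.85 kbps (2 dp)

1788.85


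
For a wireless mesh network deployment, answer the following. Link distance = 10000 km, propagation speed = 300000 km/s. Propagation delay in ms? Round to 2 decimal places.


Given: distance = 10000 km, speed = 300000 km/s
Delay = distance / speed = 10000 / 300000 seconds
Delay in ms = 10000 * 1000 / 300000
Delay = 33.3333 ms
Rounded to 2 dp = 33.33 ms

33.33


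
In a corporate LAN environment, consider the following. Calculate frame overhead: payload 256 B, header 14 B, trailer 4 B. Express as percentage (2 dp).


Given: payload = 256 B, header = 14 B, trailer = 4 B
Overhead bytes = header + trailer = 14 + 4 = 18
Total frame = payload + overhead = 256 + 18 = 274
Overhead % = 18 / 274 * 100 = 6.5693% -> 6.57% (2 dp)

6.57


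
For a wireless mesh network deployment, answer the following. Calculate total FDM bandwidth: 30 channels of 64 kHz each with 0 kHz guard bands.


Given: 30 channels, 64 kHz each, guard = 0 kHz
Channel bandwidth = 30 * 64 = 1920 kHz
Guard bands = 29 gaps * 0 kHz = 0 kHz
Total = 1920 + 0 = 1920 kHz

1920


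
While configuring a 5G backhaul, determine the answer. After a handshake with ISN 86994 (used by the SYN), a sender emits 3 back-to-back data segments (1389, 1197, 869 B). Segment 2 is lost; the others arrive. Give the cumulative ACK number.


SYN uses sequence number 86994; first data byte = ISN + 1 = 86995.
Segment 1: SEQ = 86995, len = 1389 B, covers [86995, 88383]
Segment 2: SEQ = 88384, len = 1197 B, covers [88384, 89580] [LOST]
Segment 3: SEQ = 89581, len = 869 B, covers [89581, 90449]
In-order data received: bytes [86995, 88383] (segments 1..1).
Segment 2 missing -> gap begins at byte 88384; later segments buffered out of order.
Cumulative ACK = next expected in-order byte = 86995 + 1389 = 88384

88384


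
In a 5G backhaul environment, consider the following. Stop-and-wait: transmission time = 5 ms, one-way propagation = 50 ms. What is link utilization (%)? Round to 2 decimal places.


Given: Ttrans = 5 ms, Tprop = 50 ms
RTT = 2 * Tprop = 2 * 50 = 100 ms
U = Ttrans / (Ttrans + RTT)
U = 5 / (5 + 100)
U = 5 / 105 = 0.047619
U% = 4.76%

4.76


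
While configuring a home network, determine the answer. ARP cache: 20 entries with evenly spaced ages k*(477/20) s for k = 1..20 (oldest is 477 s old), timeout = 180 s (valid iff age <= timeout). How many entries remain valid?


Ages are k * 477/20 s for k = 1..20 (spacing = 23.8500 s).
Entry k is valid iff k * 477/20 <= 180 iff k <= 20 * 180 / 477 = 7.5472
n_valid = floor(7.5472) = 7
(n_stale = 20 - 7 = 13)

7


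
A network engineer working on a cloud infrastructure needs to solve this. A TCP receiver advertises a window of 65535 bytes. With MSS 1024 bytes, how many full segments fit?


Given: RWND = 65535 bytes, MSS = 1024 bytes
Full segments = floor(RWND / MSS)
Full segments = floor(65535 / 1024)
Full segments = floor(63.999) = 63

63


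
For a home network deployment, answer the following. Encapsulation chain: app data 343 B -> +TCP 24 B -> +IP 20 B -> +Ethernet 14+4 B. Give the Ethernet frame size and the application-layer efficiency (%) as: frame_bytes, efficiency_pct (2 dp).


TCP segment = 343 + 24 = 367 B
IP packet = 367 + 20 = 387 B
Ethernet frame = 387 + 14 + 4 = 405 B
Efficiency = app / frame = 343 / 405 = 0.846914 = 84.6914% -> 84.69% (2 dp)

405, 84.69


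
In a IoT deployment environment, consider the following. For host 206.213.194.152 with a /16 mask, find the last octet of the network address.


Given: IP = 206.213.194.152, prefix = /16
Subnet mask = 255.255.0.0
Last octet of IP: 152
Last octet of mask: 0
Network last octet = 152 AND 0 = 0

0


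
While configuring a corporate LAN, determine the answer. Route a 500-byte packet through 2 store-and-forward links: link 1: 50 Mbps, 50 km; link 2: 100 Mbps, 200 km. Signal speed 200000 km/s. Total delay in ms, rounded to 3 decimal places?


Packet = 500 bytes = 4000 bits. Store-and-forward: sum (t_trans + t_prop) per link.
Link 1: t_trans = 4000/(50*10^6) s = 0.0800 ms; t_prop = 50/200000 s = 0.2500 ms; subtotal = 0.3300 ms
Link 2: t_trans = 4000/(100*10^6) s = 0.0400 ms; t_prop = 200/200000 s = 1.0000 ms; subtotal = 1.0400 ms
End-to-end = 0.3300 + 1.0400 = 1.3700 ms -> 1.370 ms (3 dp)

1.370


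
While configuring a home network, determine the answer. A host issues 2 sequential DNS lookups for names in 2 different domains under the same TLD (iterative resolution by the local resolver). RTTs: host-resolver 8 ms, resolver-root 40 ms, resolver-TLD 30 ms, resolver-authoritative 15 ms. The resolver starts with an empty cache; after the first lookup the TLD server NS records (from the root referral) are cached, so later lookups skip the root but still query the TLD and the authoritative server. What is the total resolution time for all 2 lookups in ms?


Lookup 1 (cold cache): local + root + TLD + auth = 8 + 40 + 30 + 15 = 93 ms
Lookups 2..2 (TLD NS cached -> skip root; new domain -> still ask TLD and auth): local + TLD + auth = 8 + 30 + 15 = 53 ms each
Remaining 1 lookups: 1 * 53 = 53 ms
Total = 93 + 53 = 146 ms

146


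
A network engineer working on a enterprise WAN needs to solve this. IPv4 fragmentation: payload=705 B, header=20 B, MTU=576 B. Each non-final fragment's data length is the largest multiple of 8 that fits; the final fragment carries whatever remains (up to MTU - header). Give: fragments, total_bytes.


Max data per non-final fragment = floor((MTU - header)/8)*8 = floor((576 - 20)/8)*8 = floor(556/8)*8 = 552 B
Final fragment needs no 8-byte alignment: it can carry up to MTU - header = 556 B
Non-final fragments needed = ceil((payload - 556) / 552) = ceil(149/552) = ceil(0.2699) = 1
Number of fragments = 1 + 1 = 2
Fragment sizes (data): 1 * 552 B + 153 B (last, 153 <= 556 OK)
Total bytes sent = payload + n_frags * header = 705 + 2*20 = 705 + 40 = 745 B

2, 745


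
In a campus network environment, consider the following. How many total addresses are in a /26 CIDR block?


Given: CIDR prefix /26
Host bits = 32 - 26 = 6
Total addresses = 2^6 = 64

64


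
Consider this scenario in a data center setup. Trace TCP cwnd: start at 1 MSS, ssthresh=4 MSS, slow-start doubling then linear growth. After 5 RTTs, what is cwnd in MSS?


RTT 0: cwnd = 1 MSS (initial)
RTT 1: cwnd = 2 MSS (slow start, doubled)
RTT 2: cwnd = 4 MSS (slow start, doubled)
RTT 3: cwnd = 5 MSS (congestion avoidance, +1)
RTT 4: cwnd = 6 MSS (congestion avoidance, +1)
RTT 5: cwnd = 7 MSS (congestion avoidance, +1)

7


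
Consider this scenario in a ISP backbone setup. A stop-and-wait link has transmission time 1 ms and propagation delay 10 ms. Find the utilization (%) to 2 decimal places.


Given: Ttrans = 1 ms, Tprop = 10 ms
RTT = 2 * Tprop = 2 * 10 = 20 ms
U = Ttrans / (Ttrans + RTT)
U = 1 / (1 + 20)
U = 1 / 21 = 0.047619
U% = 4.76%

4.76


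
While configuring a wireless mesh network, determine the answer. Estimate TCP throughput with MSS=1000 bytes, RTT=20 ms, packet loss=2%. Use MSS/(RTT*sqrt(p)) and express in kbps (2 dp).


Given: MSS = 1000 bytes, RTT = 20 ms, loss = 2%
RTT in seconds = 20 / 1000 = 0.02
Loss rate = 2% = 0.02
sqrt(loss) = sqrt(0.02) = 0.141421356237
Throughput (bytes/s) = 1000 / (0.02 * 0.141421356237) = 353553.3906
Throughput (kbps) = 353553.3906 * 8 / 1000 = 2828.427125 -> 2828.43 kbps (2 dp)

2828.43


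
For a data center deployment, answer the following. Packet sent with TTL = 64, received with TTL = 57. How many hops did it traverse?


Given: initial TTL = 64, received TTL = 57
Hops = initial TTL - received TTL
Hops = 64 - 57 = 7

7


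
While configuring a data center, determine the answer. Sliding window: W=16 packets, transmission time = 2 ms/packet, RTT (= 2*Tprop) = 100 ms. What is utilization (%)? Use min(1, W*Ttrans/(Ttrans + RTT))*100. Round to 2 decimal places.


Given: W = 16, Ttrans = 2 ms, RTT = 100 ms (= 2 * Tprop, Tprop = 50 ms)
Cycle time = Ttrans + RTT = 2 + 100 = 102 ms (first packet sent until its ACK returns)
W * Ttrans = 16 * 2 = 32 ms of sending per cycle
W * Ttrans / (Ttrans + RTT) = 32 / 102 = 0.313725
U = min(1, 0.313725) = 0.313725
U% = 31.37%

31.37


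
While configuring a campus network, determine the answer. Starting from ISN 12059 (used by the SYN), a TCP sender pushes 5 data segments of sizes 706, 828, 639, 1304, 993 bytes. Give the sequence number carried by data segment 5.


The SYN occupies sequence number ISN = 12059, so the first data byte is ISN + 1 = 12060.
SEQ of data segment i = (ISN + 1) + sum of payload sizes of segments 1..i-1.
Segment 1: SEQ = 12060, payload = 706 bytes
Segment 2: SEQ = 12766, payload = 828 bytes
Segment 3: SEQ = 13594, payload = 639 bytes
Segment 4: SEQ = 14233, payload = 1304 bytes
Segment 5: SEQ = 15537, payload = 993 bytes
SEQ of segment 5 = 12060 + 706 + 828 + 639 + 1304 = 15537

15537


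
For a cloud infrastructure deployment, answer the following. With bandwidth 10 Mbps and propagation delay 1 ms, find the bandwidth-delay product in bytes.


Given: bandwidth = 10 Mbps, delay = 1 ms
BDP in bits = 10 * 10^6 * 1 / 1000
BDP in bits = 10000
BDP in bytes = 10000 / 8 = 1250

1250


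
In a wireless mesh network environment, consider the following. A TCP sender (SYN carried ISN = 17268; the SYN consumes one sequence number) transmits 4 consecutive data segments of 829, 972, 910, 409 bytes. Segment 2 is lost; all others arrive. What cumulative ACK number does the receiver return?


SYN uses sequence number 17268; first data byte = ISN + 1 = 17269.
Segment 1: SEQ = 17269, len = 829 B, covers [17269, 18097]
Segment 2: SEQ = 18098, len = 972 B, covers [18098, 19069] [LOST]
Segment 3: SEQ = 19070, len = 910 B, covers [19070, 19979]
Segment 4: SEQ = 19980, len = 409 B, covers [19980, 20388]
In-order data received: bytes [17269, 18097] (segments 1..1).
Segment 2 missing -> gap begins at byte 18098; later segments buffered out of order.
Cumulative ACK = next expected in-order byte = 17269 + 829 = 18098

18098


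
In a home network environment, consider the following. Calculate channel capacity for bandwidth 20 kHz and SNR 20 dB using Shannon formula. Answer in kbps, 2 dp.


Given: B = 20 kHz, SNR = 20 dB
SNR linear = 10^(20/10) = 100
1 + SNR = 101
log2(101) = 6.6582114828
C = 20 * 1000 * 6.6582114828 = 133164.2297 bps
C = 133.164230 kbps -> 133.16 kbps (2 dp)

133.16


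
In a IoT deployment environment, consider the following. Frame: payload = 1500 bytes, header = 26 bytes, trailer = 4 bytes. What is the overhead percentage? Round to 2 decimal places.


Given: payload = 1500 B, header = 26 B, trailer = 4 B
Overhead bytes = header + trailer = 26 + 4 = 30
Total frame = payload + overhead = 1500 + 30 = 1530
Overhead % = 30 / 1530 * 100 = 1.9608% -> 1.96% (2 dp)

1.96


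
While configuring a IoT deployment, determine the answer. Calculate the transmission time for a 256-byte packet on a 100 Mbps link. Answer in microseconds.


Given: packet = 256 bytes, bandwidth = 100 Mbps
Packet in bits = 256 * 8 = 2048 bits
Bandwidth = 100 * 10^6 = 100000000 bps
Time = 2048 / 100000000 seconds
Time in us = 2048 * 10^6 / 100000000 = 20.48

20.48


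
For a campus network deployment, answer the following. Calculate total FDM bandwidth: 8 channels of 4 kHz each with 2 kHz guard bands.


Given: 8 channels, 4 kHz each, guard = 2 kHz
Channel bandwidth = 8 * 4 = 32 kHz
Guard bands = 7 gaps * 2 kHz = 14 kHz
Total = 32 + 14 = 46 kHz

46


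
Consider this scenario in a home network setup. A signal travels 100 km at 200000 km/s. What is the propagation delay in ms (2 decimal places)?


Given: distance = 100 km, speed = 200000 km/s
Delay = distance / speed = 100 / 200000 seconds
Delay in ms = 100 * 1000 / 200000
Delay = 0.5000 ms
Rounded to 2 dp = 0.50 ms

0.50


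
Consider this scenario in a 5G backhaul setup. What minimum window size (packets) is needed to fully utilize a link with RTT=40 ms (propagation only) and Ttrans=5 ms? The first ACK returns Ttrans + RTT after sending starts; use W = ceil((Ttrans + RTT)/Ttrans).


Given: Ttrans = 5 ms, RTT = 40 ms (= 2 * Tprop, Tprop = 20 ms)
Time until first ACK returns = Ttrans + RTT = 5 + 40 = 45 ms
Need W * Ttrans >= Ttrans + RTT  ->  W >= (Ttrans + RTT) / Ttrans
(Ttrans + RTT) / Ttrans = 45 / 5 = 9
W_min = ceil(9) = 9

9


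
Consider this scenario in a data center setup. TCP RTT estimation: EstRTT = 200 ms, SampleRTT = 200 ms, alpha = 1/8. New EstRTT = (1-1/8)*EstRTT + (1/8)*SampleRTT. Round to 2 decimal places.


Given: EstRTT = 200 ms, SampleRTT = 200 ms, alpha = 1/8
New EstRTT = (1 - alpha) * EstRTT + alpha * SampleRTT
(7/8) * 200 = 175
(1/8) * 200 = 25
New EstRTT = 175 + 25 = 200 ms -> 200.00 ms (2 dp)

200.00


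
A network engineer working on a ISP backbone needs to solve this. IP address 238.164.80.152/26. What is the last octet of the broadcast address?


Given: IP = 238.164.80.152, prefix = /26
Host bits = 32 - 26 = 6
Network last octet = 152 AND mask = 128
Host part size = 2^6 - 1 = 63
Broadcast last octet = 128 OR 63 = 191

191


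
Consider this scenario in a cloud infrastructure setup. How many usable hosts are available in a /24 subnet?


Given: subnet mask /24
Host bits = 32 - 24 = 8
Total addresses = 2^8 = 256
Usable hosts = 256 - 2 (network + broadcast) = 254

254


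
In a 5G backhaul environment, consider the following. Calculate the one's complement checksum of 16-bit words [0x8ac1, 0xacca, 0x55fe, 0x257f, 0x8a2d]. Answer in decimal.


Given words: [0x8ac1, 0xacca, 0x55fe, 0x257f, 0x8a2d]
Step 1: Sum all words
Raw sum = 35521 + 44234 + 22014 + 9599 + 35373 = 146741
Step 2: Fold carry: (15669 + 2) = 15671
One's complement = ~15671 & 0xFFFF = 49864

49864


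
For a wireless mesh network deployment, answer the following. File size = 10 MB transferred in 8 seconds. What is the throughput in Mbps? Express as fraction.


Given: file = 10 MB, time = 8 s
File in Mb = 10 * 8 = 80 Mb
Throughput = 80 / 8 Mbps
Throughput = 10 Mbps

10


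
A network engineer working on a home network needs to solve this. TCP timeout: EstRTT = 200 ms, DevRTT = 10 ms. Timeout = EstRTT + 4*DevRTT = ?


Given: EstRTT = 200 ms, DevRTT = 10 ms
Timeout = EstRTT + 4 * DevRTT
4 * DevRTT = 4 * 10 = 40
Timeout = 200 + 40 = 240 ms

240


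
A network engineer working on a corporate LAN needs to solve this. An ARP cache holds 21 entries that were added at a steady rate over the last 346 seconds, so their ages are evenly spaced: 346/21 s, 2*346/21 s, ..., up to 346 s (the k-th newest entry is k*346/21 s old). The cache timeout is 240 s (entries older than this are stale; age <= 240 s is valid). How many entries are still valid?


Ages are k * 346/21 s for k = 1..21 (spacing = 16.4762 s).
Entry k is valid iff k * 346/21 <= 240 iff k <= 21 * 240 / 346 = 14.5665
n_valid = floor(14.5665) = 14
(n_stale = 21 - 14 = 7)

14


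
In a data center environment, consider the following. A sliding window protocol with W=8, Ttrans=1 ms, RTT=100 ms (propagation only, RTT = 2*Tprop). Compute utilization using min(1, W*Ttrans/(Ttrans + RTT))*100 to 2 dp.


Given: W = 8, Ttrans = 1 ms, RTT = 100 ms (= 2 * Tprop, Tprop = 50 ms)
Cycle time = Ttrans + RTT = 1 + 100 = 101 ms (first packet sent until its ACK returns)
W * Ttrans = 8 * 1 = 8 ms of sending per cycle
W * Ttrans / (Ttrans + RTT) = 8 / 101 = 0.079208
U = min(1, 0.079208) = 0.079208
U% = 7.92%

7.92


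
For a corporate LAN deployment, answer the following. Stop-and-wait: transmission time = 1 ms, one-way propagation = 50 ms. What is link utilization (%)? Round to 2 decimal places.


Given: Ttrans = 1 ms, Tprop = 50 ms
RTT = 2 * Tprop = 2 * 50 = 100 ms
U = Ttrans / (Ttrans + RTT)
U = 1 / (1 + 100)
U = 1 / 101 = 0.009901
U% = 0.99%

0.99


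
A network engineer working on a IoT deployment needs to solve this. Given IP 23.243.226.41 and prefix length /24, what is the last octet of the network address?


Given: IP = 23.243.226.41, prefix = /24
Subnet mask = 255.255.255.0
Last octet of IP: 41
Last octet of mask: 0
Network last octet = 41 AND 0 = 0

0


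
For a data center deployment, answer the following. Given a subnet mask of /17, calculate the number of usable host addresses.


Given: subnet mask /17
Host bits = 32 - 17 = 15
Total addresses = 2^15 = 32768
Usable hosts = 32768 - 2 (network + broadcast) = 32766

32766


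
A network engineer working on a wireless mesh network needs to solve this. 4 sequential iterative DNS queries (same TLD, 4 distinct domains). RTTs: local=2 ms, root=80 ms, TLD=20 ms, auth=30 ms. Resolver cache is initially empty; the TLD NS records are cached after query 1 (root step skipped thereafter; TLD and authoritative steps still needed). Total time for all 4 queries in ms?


Lookup 1 (cold cache): local + root + TLD + auth = 2 + 80 + 20 + 30 = 132 ms
Lookups 2..4 (TLD NS cached -> skip root; new domain -> still ask TLD and auth): local + TLD + auth = 2 + 20 + 30 = 52 ms each
Remaining 3 lookups: 3 * 52 = 156 ms
Total = 132 + 156 = 288 ms

288


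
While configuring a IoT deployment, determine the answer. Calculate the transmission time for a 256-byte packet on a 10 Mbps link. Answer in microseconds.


Given: packet = 256 bytes, bandwidth = 10 Mbps
Packet in bits = 256 * 8 = 2048 bits
Bandwidth = 10 * 10^6 = 10000000 bps
Time = 2048 / 10000000 seconds
Time in us = 2048 * 10^6 / 10000000 = 204.8

204.8


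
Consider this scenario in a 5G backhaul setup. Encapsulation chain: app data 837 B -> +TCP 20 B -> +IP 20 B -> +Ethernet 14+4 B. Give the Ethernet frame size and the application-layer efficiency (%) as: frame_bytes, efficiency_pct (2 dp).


TCP segment = 837 + 20 = 857 B
IP packet = 857 + 20 = 877 B
Ethernet frame = 877 + 14 + 4 = 895 B
Efficiency = app / frame = 837 / 895 = 0.935196 = 93.5196% -> 93.52% (2 dp)

895, 93.52


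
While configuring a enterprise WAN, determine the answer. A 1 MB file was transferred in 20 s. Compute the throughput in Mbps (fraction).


Given: file = 1 MB, time = 20 s
File in Mb = 1 * 8 = 8 Mb
Throughput = 8 / 20 Mbps
Throughput = 2/5 Mbps

2/5


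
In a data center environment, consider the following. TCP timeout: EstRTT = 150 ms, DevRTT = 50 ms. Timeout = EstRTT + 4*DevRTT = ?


Given: EstRTT = 150 ms, DevRTT = 50 ms
Timeout = EstRTT + 4 * DevRTT
4 * DevRTT = 4 * 50 = 200
Timeout = 150 + 200 = 350 ms

350
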